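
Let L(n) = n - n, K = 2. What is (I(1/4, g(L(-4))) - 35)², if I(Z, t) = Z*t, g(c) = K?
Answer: 4761/4 ≈ 1190.3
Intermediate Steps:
L(n) = 0
g(c) = 2
(I(1/4, g(L(-4))) - 35)² = (2/4 - 35)² = ((¼)*2 - 35)² = (½ - 35)² = (-69/2)² = 4761/4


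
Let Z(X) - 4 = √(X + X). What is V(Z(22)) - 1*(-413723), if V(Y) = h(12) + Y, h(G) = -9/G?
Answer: 1654905/4 + 2*√11 ≈ 4.1373e+5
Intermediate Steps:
Z(X) = 4 + √2*√X (Z(X) = 4 + √(X + X) = 4 + √(2*X) = 4 + √2*√X)
V(Y) = -¾ + Y (V(Y) = -9/12 + Y = -9*1/12 + Y = -¾ + Y)
V(Z(22)) - 1*(-413723) = (-¾ + (4 + √2*√22)) - 1*(-413723) = (-¾ + (4 + 2*√11)) + 413723 = (13/4 + 2*√11) + 413723 = 1654905/4 + 2*√11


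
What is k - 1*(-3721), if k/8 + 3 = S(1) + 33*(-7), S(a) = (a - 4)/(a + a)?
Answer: 1837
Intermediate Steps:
S(a) = (-4 + a)/(2*a) (S(a) = (-4 + a)/((2*a)) = (-4 + a)*(1/(2*a)) = (-4 + a)/(2*a))
k = -1884 (k = -24 + 8*((1/2)*(-4 + 1)/1 + 33*(-7)) = -24 + 8*((1/2)*1*(-3) - 231) = -24 + 8*(-3/2 - 231) = -24 + 8*(-465/2) = -24 - 1860 = -1884)
k - 1*(-3721) = -1884 - 1*(-3721) = -1884 + 3721 = 1837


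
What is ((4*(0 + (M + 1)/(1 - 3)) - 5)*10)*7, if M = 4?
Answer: -1050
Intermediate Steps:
((4*(0 + (M + 1)/(1 - 3)) - 5)*10)*7 = ((4*(0 + (4 + 1)/(1 - 3)) - 5)*10)*7 = ((4*(0 + 5/(-2)) - 5)*10)*7 = ((4*(0 + 5*(-½)) - 5)*10)*7 = ((4*(0 - 5/2) - 5)*10)*7 = ((4*(-5/2) - 5)*10)*7 = ((-10 - 5)*10)*7 = -15*10*7 = -150*7 = -1050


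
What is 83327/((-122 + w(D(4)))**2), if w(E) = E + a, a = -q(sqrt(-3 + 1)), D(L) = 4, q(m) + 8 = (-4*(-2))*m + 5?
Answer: 83327/(115 + 8*I*sqrt(2))**2 ≈ 6.1207 - 1.2161*I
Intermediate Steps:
q(m) = -3 + 8*m (q(m) = -8 + ((-4*(-2))*m + 5) = -8 + (8*m + 5) = -8 + (5 + 8*m) = -3 + 8*m)
a = 3 - 8*I*sqrt(2) (a = -(-3 + 8*sqrt(-3 + 1)) = -(-3 + 8*sqrt(-2)) = -(-3 + 8*(I*sqrt(2))) = -(-3 + 8*I*sqrt(2)) = 3 - 8*I*sqrt(2) ≈ 3.0 - 11.314*I)
w(E) = 3 + E - 8*I*sqrt(2) (w(E) = E + (3 - 8*I*sqrt(2)) = 3 + E - 8*I*sqrt(2))
83327/((-122 + w(D(4)))**2) = 83327/((-122 + (3 + 4 - 8*I*sqrt(2)))**2) = 83327/((-122 + (7 - 8*I*sqrt(2)))**2) = 83327/((-115 - 8*I*sqrt(2))**2) = 83327/(-115 - 8*I*sqrt(2))**2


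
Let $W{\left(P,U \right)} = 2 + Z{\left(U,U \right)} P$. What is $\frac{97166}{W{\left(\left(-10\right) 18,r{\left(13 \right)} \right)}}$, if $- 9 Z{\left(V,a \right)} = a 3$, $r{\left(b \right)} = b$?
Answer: $\frac{48583}{391} \approx 124.25$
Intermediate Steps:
$Z{\left(V,a \right)} = - \frac{a}{3}$ ($Z{\left(V,a \right)} = - \frac{a 3}{9} = - \frac{3 a}{9} = - \frac{a}{3}$)
$W{\left(P,U \right)} = 2 - \frac{P U}{3}$ ($W{\left(P,U \right)} = 2 + - \frac{U}{3} P = 2 - \frac{P U}{3}$)
$\frac{97166}{W{\left(\left(-10\right) 18,r{\left(13 \right)} \right)}} = \frac{97166}{2 - \frac{1}{3} \left(\left(-10\right) 18\right) 13} = \frac{97166}{2 - \left(-60\right) 13} = \frac{97166}{2 + 780} = \frac{97166}{782} = 97166 \cdot \frac{1}{782} = \frac{48583}{391}$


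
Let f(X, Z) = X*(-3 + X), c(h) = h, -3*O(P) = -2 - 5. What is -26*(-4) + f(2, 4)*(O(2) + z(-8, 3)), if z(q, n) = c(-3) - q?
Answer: 268/3 ≈ 89.333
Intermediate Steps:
O(P) = 7/3 (O(P) = -(-2 - 5)/3 = -1/3*(-7) = 7/3)
z(q, n) = -3 - q
-26*(-4) + f(2, 4)*(O(2) + z(-8, 3)) = -26*(-4) + (2*(-3 + 2))*(7/3 + (-3 - 1*(-8))) = 104 + (2*(-1))*(7/3 + (-3 + 8)) = 104 - 2*(7/3 + 5) = 104 - 2*22/3 = 104 - 44/3 = 268/3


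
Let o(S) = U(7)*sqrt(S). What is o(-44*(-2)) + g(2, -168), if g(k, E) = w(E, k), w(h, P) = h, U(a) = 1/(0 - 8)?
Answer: -168 - sqrt(22)/4 ≈ -169.17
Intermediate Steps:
U(a) = -1/8 (U(a) = 1/(-8) = -1/8)
g(k, E) = E
o(S) = -sqrt(S)/8
o(-44*(-2)) + g(2, -168) = -2*sqrt(22)/8 - 168 = -sqrt(22)/4 - 168 = -168 - sqrt(22)/4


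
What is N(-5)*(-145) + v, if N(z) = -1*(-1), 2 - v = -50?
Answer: -93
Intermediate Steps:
v = 52 (v = 2 - 1*(-50) = 2 + 50 = 52)
N(z) = 1
N(-5)*(-145) + v = 1*(-145) + 52 = -145 + 52 = -93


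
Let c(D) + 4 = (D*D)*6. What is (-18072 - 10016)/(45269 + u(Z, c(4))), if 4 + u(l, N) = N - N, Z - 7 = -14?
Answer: -28088/45265 ≈ -0.62052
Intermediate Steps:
c(D) = -4 + 6*D**2 (c(D) = -4 + (D*D)*6 = -4 + D**2*6 = -4 + 6*D**2)
Z = -7 (Z = 7 - 14 = -7)
u(l, N) = -4 (u(l, N) = -4 + (N - N) = -4 + 0 = -4)
(-18072 - 10016)/(45269 + u(Z, c(4))) = (-18072 - 10016)/(45269 - 4) = -28088/45265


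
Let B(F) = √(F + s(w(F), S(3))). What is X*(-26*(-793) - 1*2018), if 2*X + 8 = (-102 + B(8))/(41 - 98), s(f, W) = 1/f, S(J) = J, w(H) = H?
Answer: -1097400/19 - 775*√130/19 ≈ -58223.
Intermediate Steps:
B(F) = √(F + 1/F)
X = -59/19 - √130/456 (X = -4 + ((-102 + √(8 + 1/8))/(41 - 98))/2 = -4 + ((-102 + √(8 + ⅛))/(-57))/2 = -4 + ((-102 + √(65/8))*(-1/57))/2 = -4 + ((-102 + √130/4)*(-1/57))/2 = -4 + (34/19 - √130/228)/2 = -4 + (17/19 - √130/456) = -59/19 - √130/456 ≈ -3.1303)
X*(-26*(-793) - 1*2018) = (-59/19 - √130/456)*(-26*(-793) - 1*2018) = (-59/19 - √130/456)*(20618 - 2018) = (-59/19 - √130/456)*18600 = -1097400/19 - 775*√130/19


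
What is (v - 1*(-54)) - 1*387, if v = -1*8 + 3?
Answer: -338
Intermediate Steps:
v = -5 (v = -8 + 3 = -5)
(v - 1*(-54)) - 1*387 = (-5 - 1*(-54)) - 1*387 = (-5 + 54) - 387 = 49 - 387 = -338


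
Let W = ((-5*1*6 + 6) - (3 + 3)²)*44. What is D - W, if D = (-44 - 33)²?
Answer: 8569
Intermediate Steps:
D = 5929 (D = (-77)² = 5929)
W = -2640 (W = ((-5*6 + 6) - 1*6²)*44 = ((-30 + 6) - 1*36)*44 = (-24 - 36)*44 = -60*44 = -2640)
D - W = 5929 - 1*(-2640) = 5929 + 2640 = 8569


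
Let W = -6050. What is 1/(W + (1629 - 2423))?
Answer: -1/6844 ≈ -0.00014611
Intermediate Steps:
1/(W + (1629 - 2423)) = 1/(-6050 + (1629 - 2423)) = 1/(-6050 - 794) = 1/(-6844) = -1/6844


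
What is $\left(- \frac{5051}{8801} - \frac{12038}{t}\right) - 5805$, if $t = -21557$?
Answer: $- \frac{1101345864354}{189723157} \approx -5805.0$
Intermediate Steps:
$\left(- \frac{5051}{8801} - \frac{12038}{t}\right) - 5805 = \left(- \frac{5051}{8801} - \frac{12038}{-21557}\right) - 5805 = \left(\left(-5051\right) \frac{1}{8801} - - \frac{12038}{21557}\right) - 5805 = \left(- \frac{5051}{8801} + \frac{12038}{21557}\right) - 5805 = - \frac{2937969}{189723157} - 5805 = - \frac{1101345864354}{189723157}$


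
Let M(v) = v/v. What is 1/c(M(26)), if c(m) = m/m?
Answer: 1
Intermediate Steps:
M(v) = 1
c(m) = 1
1/c(M(26)) = 1/1 = 1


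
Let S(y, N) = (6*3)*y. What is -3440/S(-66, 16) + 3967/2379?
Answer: 1074713/235521 ≈ 4.5631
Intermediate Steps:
S(y, N) = 18*y
-3440/S(-66, 16) + 3967/2379 = -3440/(18*(-66)) + 3967/2379 = -3440/(-1188) + 3967*(1/2379) = -3440*(-1/1188) + 3967/2379 = 860/297 + 3967/2379 = 1074713/235521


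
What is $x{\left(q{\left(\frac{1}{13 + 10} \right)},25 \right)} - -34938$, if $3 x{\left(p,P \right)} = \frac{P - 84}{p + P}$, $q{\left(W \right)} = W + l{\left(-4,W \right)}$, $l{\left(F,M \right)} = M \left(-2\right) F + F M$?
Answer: $\frac{60790763}{1740} \approx 34937.0$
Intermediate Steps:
$l{\left(F,M \right)} = - F M$ ($l{\left(F,M \right)} = - 2 M F + F M = - 2 F M + F M = - F M$)
$q{\left(W \right)} = 5 W$ ($q{\left(W \right)} = W - - 4 W = W + 4 W = 5 W$)
$x{\left(p,P \right)} = \frac{-84 + P}{3 \left(P + p\right)}$ ($x{\left(p,P \right)} = \frac{\left(P - 84\right) \frac{1}{p + P}}{3} = \frac{\left(-84 + P\right) \frac{1}{P + p}}{3} = \frac{\frac{1}{P + p} \left(-84 + P\right)}{3} = \frac{-84 + P}{3 \left(P + p\right)}$)
$x{\left(q{\left(\frac{1}{13 + 10} \right)},25 \right)} - -34938 = \frac{-28 + \frac{1}{3} \cdot 25}{25 + \frac{5}{13 + 10}} - -34938 = \frac{-28 + \frac{25}{3}}{25 + \frac{5}{23}} + 34938 = \frac{1}{25 + 5 \cdot \frac{1}{23}} \left(- \frac{59}{3}\right) + 34938 = \frac{1}{25 + \frac{5}{23}} \left(- \frac{59}{3}\right) + 34938 = \frac{1}{\frac{580}{23}} \left(- \frac{59}{3}\right) + 34938 = \frac{23}{580} \left(- \frac{59}{3}\right) + 34938 = - \frac{1357}{1740} + 34938 = \frac{60790763}{1740}$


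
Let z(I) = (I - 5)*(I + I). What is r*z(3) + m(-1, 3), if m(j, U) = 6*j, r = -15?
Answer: 174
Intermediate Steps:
z(I) = 2*I*(-5 + I) (z(I) = (-5 + I)*(2*I) = 2*I*(-5 + I))
r*z(3) + m(-1, 3) = -30*3*(-5 + 3) + 6*(-1) = -30*3*(-2) - 6 = -15*(-12) - 6 = 180 - 6 = 174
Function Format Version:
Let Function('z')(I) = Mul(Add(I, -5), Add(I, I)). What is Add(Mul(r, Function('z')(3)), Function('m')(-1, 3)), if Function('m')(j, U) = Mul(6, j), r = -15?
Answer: 174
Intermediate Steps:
Function('z')(I) = Mul(2, I, Add(-5, I)) (Function('z')(I) = Mul(Add(-5, I), Mul(2, I)) = Mul(2, I, Add(-5, I)))
Add(Mul(r, Function('z')(3)), Function('m')(-1, 3)) = Add(Mul(-15, Mul(2, 3, Add(-5, 3))), Mul(6, -1)) = Add(Mul(-15, Mul(2, 3, -2)), -6) = Add(Mul(-15, -12), -6) = Add(180, -6) = 174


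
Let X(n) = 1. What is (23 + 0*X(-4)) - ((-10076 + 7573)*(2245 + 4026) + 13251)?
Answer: 15683085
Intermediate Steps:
(23 + 0*X(-4)) - ((-10076 + 7573)*(2245 + 4026) + 13251) = (23 + 0*1) - ((-10076 + 7573)*(2245 + 4026) + 13251) = (23 + 0) - (-2503*6271 + 13251) = 23 - (-15696313 + 13251) = 23 - 1*(-15683062) = 23 + 15683062 = 15683085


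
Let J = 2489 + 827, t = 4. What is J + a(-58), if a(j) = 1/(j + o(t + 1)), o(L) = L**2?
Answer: 109427/33 ≈ 3316.0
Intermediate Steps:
J = 3316
a(j) = 1/(25 + j) (a(j) = 1/(j + (4 + 1)**2) = 1/(j + 5**2) = 1/(j + 25) = 1/(25 + j))
J + a(-58) = 3316 + 1/(25 - 58) = 3316 + 1/(-33) = 3316 - 1/33 = 109427/33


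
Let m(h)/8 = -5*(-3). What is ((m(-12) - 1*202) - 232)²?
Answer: 98596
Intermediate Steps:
m(h) = 120 (m(h) = 8*(-5*(-3)) = 8*15 = 120)
((m(-12) - 1*202) - 232)² = ((120 - 1*202) - 232)² = ((120 - 202) - 232)² = (-82 - 232)² = (-314)² = 98596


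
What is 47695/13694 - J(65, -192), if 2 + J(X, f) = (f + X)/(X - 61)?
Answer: 1019735/27388 ≈ 37.233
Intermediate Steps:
J(X, f) = -2 + (X + f)/(-61 + X) (J(X, f) = -2 + (f + X)/(X - 61) = -2 + (X + f)/(-61 + X))
47695/13694 - J(65, -192) = 47695/13694 - (122 - 192 - 1*65)/(-61 + 65) = 47695*(1/13694) - (122 - 192 - 65)/4 = 47695/13694 - (-135)/4 = 47695/13694 - 1*(-135/4) = 47695/13694 + 135/4 = 1019735/27388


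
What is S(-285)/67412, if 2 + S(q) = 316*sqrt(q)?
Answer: -1/33706 + 79*I*sqrt(285)/16853 ≈ -2.9668e-5 + 0.079136*I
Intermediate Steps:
S(q) = -2 + 316*sqrt(q)
S(-285)/67412 = (-2 + 316*sqrt(-285))/67412 = (-2 + 316*(I*sqrt(285)))*(1/67412) = (-2 + 316*I*sqrt(285))*(1/67412) = -1/33706 + 79*I*sqrt(285)/16853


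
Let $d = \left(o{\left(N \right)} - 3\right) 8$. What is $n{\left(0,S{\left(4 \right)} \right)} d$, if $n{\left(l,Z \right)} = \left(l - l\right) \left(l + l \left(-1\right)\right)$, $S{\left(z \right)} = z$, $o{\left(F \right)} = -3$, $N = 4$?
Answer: $0$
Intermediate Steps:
$d = -48$ ($d = \left(-3 - 3\right) 8 = \left(-6\right) 8 = -48$)
$n{\left(l,Z \right)} = 0$ ($n{\left(l,Z \right)} = 0 \left(l - l\right) = 0 \cdot 0 = 0$)
$n{\left(0,S{\left(4 \right)} \right)} d = 0 \left(-48\right) = 0$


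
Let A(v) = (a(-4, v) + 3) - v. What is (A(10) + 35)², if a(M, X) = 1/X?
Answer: 78961/100 ≈ 789.61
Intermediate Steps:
A(v) = 3 + 1/v - v (A(v) = (1/v + 3) - v = (3 + 1/v) - v = 3 + 1/v - v)
(A(10) + 35)² = ((3 + 1/10 - 1*10) + 35)² = ((3 + ⅒ - 10) + 35)² = (-69/10 + 35)² = (281/10)² = 78961/100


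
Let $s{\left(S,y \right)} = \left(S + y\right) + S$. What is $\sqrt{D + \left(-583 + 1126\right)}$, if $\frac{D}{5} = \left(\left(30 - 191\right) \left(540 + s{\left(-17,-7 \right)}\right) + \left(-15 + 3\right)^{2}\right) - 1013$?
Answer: $i \sqrt{405497} \approx 636.79 i$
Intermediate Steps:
$s{\left(S,y \right)} = y + 2 S$
$D = -406040$ ($D = 5 \left(\left(\left(30 - 191\right) \left(540 + \left(-7 + 2 \left(-17\right)\right)\right) + \left(-15 + 3\right)^{2}\right) - 1013\right) = 5 \left(\left(- 161 \left(540 - 41\right) + \left(-12\right)^{2}\right) - 1013\right) = 5 \left(\left(- 161 \left(540 - 41\right) + 144\right) - 1013\right) = 5 \left(\left(\left(-161\right) 499 + 144\right) - 1013\right) = 5 \left(\left(-80339 + 144\right) - 1013\right) = 5 \left(-80195 - 1013\right) = 5 \left(-81208\right) = -406040$)
$\sqrt{D + \left(-583 + 1126\right)} = \sqrt{-406040 + \left(-583 + 1126\right)} = \sqrt{-406040 + 543} = \sqrt{-405497} = i \sqrt{405497}$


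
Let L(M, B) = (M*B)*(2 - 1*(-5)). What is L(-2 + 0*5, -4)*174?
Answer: 9744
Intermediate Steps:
L(M, B) = 7*B*M (L(M, B) = (B*M)*(2 + 5) = (B*M)*7 = 7*B*M)
L(-2 + 0*5, -4)*174 = (7*(-4)*(-2 + 0*5))*174 = (7*(-4)*(-2 + 0))*174 = (7*(-4)*(-2))*174 = 56*174 = 9744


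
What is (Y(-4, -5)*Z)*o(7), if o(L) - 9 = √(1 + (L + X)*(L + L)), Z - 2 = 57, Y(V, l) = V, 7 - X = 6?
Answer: -2124 - 236*√113 ≈ -4632.7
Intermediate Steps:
X = 1 (X = 7 - 1*6 = 7 - 6 = 1)
Z = 59 (Z = 2 + 57 = 59)
o(L) = 9 + √(1 + 2*L*(1 + L)) (o(L) = 9 + √(1 + (L + 1)*(L + L)) = 9 + √(1 + (1 + L)*(2*L)) = 9 + √(1 + 2*L*(1 + L)))
(Y(-4, -5)*Z)*o(7) = (-4*59)*(9 + √(1 + 2*7 + 2*7²)) = -236*(9 + √(1 + 14 + 2*49)) = -236*(9 + √(1 + 14 + 98)) = -236*(9 + √113) = -2124 - 236*√113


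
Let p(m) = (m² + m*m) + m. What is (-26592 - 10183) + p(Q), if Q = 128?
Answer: -3879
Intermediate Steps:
p(m) = m + 2*m² (p(m) = (m² + m²) + m = 2*m² + m = m + 2*m²)
(-26592 - 10183) + p(Q) = (-26592 - 10183) + 128*(1 + 2*128) = -36775 + 128*(1 + 256) = -36775 + 128*257 = -36775 + 32896 = -3879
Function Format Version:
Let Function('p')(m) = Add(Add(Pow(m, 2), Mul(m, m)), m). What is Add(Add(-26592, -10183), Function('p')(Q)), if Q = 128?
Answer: -3879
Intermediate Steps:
Function('p')(m) = Add(m, Mul(2, Pow(m, 2))) (Function('p')(m) = Add(Add(Pow(m, 2), Pow(m, 2)), m) = Add(Mul(2, Pow(m, 2)), m) = Add(m, Mul(2, Pow(m, 2))))
Add(Add(-26592, -10183), Function('p')(Q)) = Add(Add(-26592, -10183), Mul(128, Add(1, Mul(2, 128)))) = Add(-36775, Mul(128, Add(1, 256))) = Add(-36775, Mul(128, 257)) = Add(-36775, 32896) = -3879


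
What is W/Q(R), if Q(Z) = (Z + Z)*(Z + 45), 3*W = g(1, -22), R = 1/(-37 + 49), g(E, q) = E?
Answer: 24/541 ≈ 0.044362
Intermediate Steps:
R = 1/12 ≈ 0.083333
W = 1/3 (W = (1/3)*1 = 1/3 ≈ 0.33333)
Q(Z) = 2*Z*(45 + Z) (Q(Z) = (2*Z)*(45 + Z) = 2*Z*(45 + Z))
W/Q(R) = 1/(3*((2*(1/12)*(45 + 1/12)))) = 1/(3*((2*(1/12)*(541/12)))) = 1/(3*(541/72)) = (1/3)*(72/541) = 24/541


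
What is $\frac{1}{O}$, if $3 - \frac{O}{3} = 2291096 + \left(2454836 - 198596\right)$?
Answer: $- \frac{1}{13641999} \approx -7.3303 \cdot 10^{-8}$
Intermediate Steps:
$O = -13641999$ ($O = 9 - 3 \left(2291096 + \left(2454836 - 198596\right)\right) = 9 - 3 \left(2291096 + 2256240\right) = 9 - 13642008 = -13641999$)
$\frac{1}{O} = \frac{1}{-13641999} = - \frac{1}{13641999}$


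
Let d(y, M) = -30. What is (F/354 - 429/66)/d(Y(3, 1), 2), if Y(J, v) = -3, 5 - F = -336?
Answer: 98/531 ≈ 0.18456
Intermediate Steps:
F = 341 (F = 5 - 1*(-336) = 5 + 336 = 341)
(F/354 - 429/66)/d(Y(3, 1), 2) = (341/354 - 429/66)/(-30) = (341*(1/354) - 429*1/66)*(-1/30) = (341/354 - 13/2)*(-1/30) = -980/177*(-1/30) = 98/531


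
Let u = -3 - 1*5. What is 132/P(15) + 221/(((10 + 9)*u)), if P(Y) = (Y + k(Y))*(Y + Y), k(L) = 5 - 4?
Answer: -112/95 ≈ -1.1789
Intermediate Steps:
k(L) = 1
u = -8 (u = -3 - 5 = -8)
P(Y) = 2*Y*(1 + Y) (P(Y) = (Y + 1)*(Y + Y) = (1 + Y)*(2*Y) = 2*Y*(1 + Y))
132/P(15) + 221/(((10 + 9)*u)) = 132/((2*15*(1 + 15))) + 221/(((10 + 9)*(-8))) = 132/((2*15*16)) + 221/((19*(-8))) = 132/480 + 221/(-152) = 132*(1/480) + 221*(-1/152) = 11/40 - 221/152 = -112/95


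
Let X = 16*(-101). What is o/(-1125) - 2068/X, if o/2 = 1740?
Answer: -54953/30300 ≈ -1.8136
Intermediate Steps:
X = -1616
o = 3480 (o = 2*1740 = 3480)
o/(-1125) - 2068/X = 3480/(-1125) - 2068/(-1616) = 3480*(-1/1125) - 2068*(-1/1616) = -232/75 + 517/404 = -54953/30300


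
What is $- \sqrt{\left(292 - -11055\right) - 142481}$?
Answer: $- i \sqrt{131134} \approx - 362.12 i$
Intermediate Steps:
$- \sqrt{\left(292 - -11055\right) - 142481} = - \sqrt{\left(292 + 11055\right) - 142481} = - \sqrt{11347 - 142481} = - \sqrt{-131134} = - i \sqrt{131134}$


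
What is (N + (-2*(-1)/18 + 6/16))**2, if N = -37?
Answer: 6911641/5184 ≈ 1333.3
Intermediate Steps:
(N + (-2*(-1)/18 + 6/16))**2 = (-37 + (-2*(-1)/18 + 6/16))**2 = (-37 + (2*(1/18) + 6*(1/16)))**2 = (-37 + (1/9 + 3/8))**2 = (-37 + 35/72)**2 = (-2629/72)**2 = 6911641/5184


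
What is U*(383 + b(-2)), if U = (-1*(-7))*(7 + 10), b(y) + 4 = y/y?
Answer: 45220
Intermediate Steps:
b(y) = -3 (b(y) = -4 + y/y = -4 + 1 = -3)
U = 119 (U = 7*17 = 119)
U*(383 + b(-2)) = 119*(383 - 3) = 119*380 = 45220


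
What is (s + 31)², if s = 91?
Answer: 14884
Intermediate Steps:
(s + 31)² = (91 + 31)² = 122² = 14884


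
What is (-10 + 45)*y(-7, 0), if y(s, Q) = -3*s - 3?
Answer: 630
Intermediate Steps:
y(s, Q) = -3 - 3*s
(-10 + 45)*y(-7, 0) = (-10 + 45)*(-3 - 3*(-7)) = 35*(-3 + 21) = 35*18 = 630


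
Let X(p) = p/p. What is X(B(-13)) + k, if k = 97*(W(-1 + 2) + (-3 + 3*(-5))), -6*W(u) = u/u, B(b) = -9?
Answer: -10567/6 ≈ -1761.2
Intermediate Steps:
W(u) = -⅙ (W(u) = -u/(6*u) = -⅙*1 = -⅙)
k = -10573/6 (k = 97*(-⅙ + (-3 + 3*(-5))) = 97*(-⅙ + (-3 - 15)) = 97*(-⅙ - 18) = 97*(-109/6) = -10573/6 ≈ -1762.2)
X(p) = 1
X(B(-13)) + k = 1 - 10573/6 = -10567/6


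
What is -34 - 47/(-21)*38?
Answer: 1072/21 ≈ 51.048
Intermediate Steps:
-34 - 47/(-21)*38 = -34 - 47*(-1/21)*38 = -34 + (47/21)*38 = -34 + 1786/21 = 1072/21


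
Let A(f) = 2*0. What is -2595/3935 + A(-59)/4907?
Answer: -519/787 ≈ -0.65947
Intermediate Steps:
A(f) = 0
-2595/3935 + A(-59)/4907 = -2595/3935 + 0/4907 = -2595*1/3935 + 0*(1/4907) = -519/787 + 0 = -519/787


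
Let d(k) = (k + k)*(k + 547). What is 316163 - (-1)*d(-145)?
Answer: 199583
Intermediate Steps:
d(k) = 2*k*(547 + k) (d(k) = (2*k)*(547 + k) = 2*k*(547 + k))
316163 - (-1)*d(-145) = 316163 - (-1)*2*(-145)*(547 - 145) = 316163 - (-1)*2*(-145)*402 = 316163 - (-1)*(-116580) = 316163 - 1*116580 = 316163 - 116580 = 199583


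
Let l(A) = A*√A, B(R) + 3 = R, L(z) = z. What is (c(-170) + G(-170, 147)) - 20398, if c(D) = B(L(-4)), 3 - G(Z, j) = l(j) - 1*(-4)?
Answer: -20406 - 1029*√3 ≈ -22188.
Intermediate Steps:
B(R) = -3 + R
l(A) = A^(3/2)
G(Z, j) = -1 - j^(3/2) (G(Z, j) = 3 - (j^(3/2) - 1*(-4)) = 3 - (j^(3/2) + 4) = 3 - (4 + j^(3/2)) = 3 + (-4 - j^(3/2)) = -1 - j^(3/2))
c(D) = -7 (c(D) = -3 - 4 = -7)
(c(-170) + G(-170, 147)) - 20398 = (-7 + (-1 - 147^(3/2))) - 20398 = (-7 + (-1 - 1029*√3)) - 20398 = (-8 - 1029*√3) - 20398 = -20406 - 1029*√3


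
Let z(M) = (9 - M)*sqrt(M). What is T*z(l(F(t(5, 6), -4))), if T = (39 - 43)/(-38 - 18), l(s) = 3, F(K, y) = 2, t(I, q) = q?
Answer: 3*sqrt(3)/7 ≈ 0.74231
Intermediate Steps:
T = 1/14 (T = -4/(-56) = -4*(-1/56) = 1/14 ≈ 0.071429)
z(M) = sqrt(M)*(9 - M)
T*z(l(F(t(5, 6), -4))) = (sqrt(3)*(9 - 1*3))/14 = (sqrt(3)*(9 - 3))/14 = (sqrt(3)*6)/14 = (6*sqrt(3))/14 = 3*sqrt(3)/7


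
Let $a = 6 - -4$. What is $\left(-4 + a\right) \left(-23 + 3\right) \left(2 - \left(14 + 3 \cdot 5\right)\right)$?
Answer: $3240$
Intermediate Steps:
$a = 10$ ($a = 6 + 4 = 10$)
$\left(-4 + a\right) \left(-23 + 3\right) \left(2 - \left(14 + 3 \cdot 5\right)\right) = \left(-4 + 10\right) \left(-23 + 3\right) \left(2 - \left(14 + 3 \cdot 5\right)\right) = 6 \left(-20\right) \left(2 - 29\right) = - 120 \left(2 - 29\right) = \left(-120\right) \left(-27\right) = 3240$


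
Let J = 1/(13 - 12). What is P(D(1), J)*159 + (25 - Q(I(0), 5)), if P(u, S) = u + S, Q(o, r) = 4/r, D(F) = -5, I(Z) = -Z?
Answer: -3059/5 ≈ -611.80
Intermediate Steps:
J = 1 (J = 1/1 = 1)
P(u, S) = S + u
P(D(1), J)*159 + (25 - Q(I(0), 5)) = (1 - 5)*159 + (25 - 4/5) = -4*159 + (25 - 4/5) = -636 + (25 - 1*⅘) = -636 + (25 - ⅘) = -636 + 121/5 = -3059/5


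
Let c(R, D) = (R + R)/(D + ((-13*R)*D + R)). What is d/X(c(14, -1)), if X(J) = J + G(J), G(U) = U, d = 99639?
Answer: 19429605/56 ≈ 3.4696e+5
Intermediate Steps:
c(R, D) = 2*R/(D + R - 13*D*R) (c(R, D) = (2*R)/(D + (-13*D*R + R)) = (2*R)/(D + (R - 13*D*R)) = (2*R)/(D + R - 13*D*R) = 2*R/(D + R - 13*D*R))
X(J) = 2*J (X(J) = J + J = 2*J)
d/X(c(14, -1)) = 99639/((2*(2*14/(-1 + 14 - 13*(-1)*14)))) = 99639/((2*(2*14/(-1 + 14 + 182)))) = 99639/((2*(2*14/195))) = 99639/((2*(2*14*(1/195)))) = 99639/((2*(28/195))) = 99639/(56/195) = 99639*(195/56) = 19429605/56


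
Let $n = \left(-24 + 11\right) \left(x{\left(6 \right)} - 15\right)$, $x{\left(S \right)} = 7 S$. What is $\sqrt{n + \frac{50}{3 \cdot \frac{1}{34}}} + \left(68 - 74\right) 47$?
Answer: $-282 + \frac{\sqrt{1941}}{3} \approx -267.31$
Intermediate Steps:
$n = -351$ ($n = \left(-24 + 11\right) \left(7 \cdot 6 - 15\right) = - 13 \left(42 - 15\right) = \left(-13\right) 27 = -351$)
$\sqrt{n + \frac{50}{3 \cdot \frac{1}{34}}} + \left(68 - 74\right) 47 = \sqrt{-351 + \frac{50}{3 \cdot \frac{1}{34}}} + \left(68 - 74\right) 47 = \sqrt{-351 + \frac{50}{\frac{3}{34}}} - 282 = \sqrt{-351 + 50 \cdot \frac{34}{3}} - 282 = \sqrt{-351 + \frac{1700}{3}} - 282 = \sqrt{\frac{647}{3}} - 282 = \frac{\sqrt{1941}}{3} - 282 = -282 + \frac{\sqrt{1941}}{3}$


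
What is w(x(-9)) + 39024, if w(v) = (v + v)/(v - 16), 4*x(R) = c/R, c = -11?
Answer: 22048538/565 ≈ 39024.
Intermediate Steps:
x(R) = -11/(4*R) (x(R) = (-11/R)/4 = -11/(4*R))
w(v) = 2*v/(-16 + v) (w(v) = (2*v)/(-16 + v) = 2*v/(-16 + v))
w(x(-9)) + 39024 = 2*(-11/4/(-9))/(-16 - 11/4/(-9)) + 39024 = 2*(-11/4*(-1/9))/(-16 - 11/4*(-1/9)) + 39024 = 2*(11/36)/(-16 + 11/36) + 39024 = 2*(11/36)/(-565/36) + 39024 = 2*(11/36)*(-36/565) + 39024 = -22/565 + 39024 = 22048538/565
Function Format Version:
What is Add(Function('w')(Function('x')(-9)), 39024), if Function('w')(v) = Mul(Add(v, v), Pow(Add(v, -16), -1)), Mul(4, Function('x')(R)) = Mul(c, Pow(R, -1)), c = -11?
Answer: Rational(22048538, 565) ≈ 39024.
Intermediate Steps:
Function('x')(R) = Mul(Rational(-11, 4), Pow(R, -1)) (Function('x')(R) = Mul(Rational(1, 4), Mul(-11, Pow(R, -1))) = Mul(Rational(-11, 4), Pow(R, -1)))
Function('w')(v) = Mul(2, v, Pow(Add(-16, v), -1)) (Function('w')(v) = Mul(Mul(2, v), Pow(Add(-16, v), -1)) = Mul(2, v, Pow(Add(-16, v), -1)))
Add(Function('w')(Function('x')(-9)), 39024) = Add(Mul(2, Mul(Rational(-11, 4), Pow(-9, -1)), Pow(Add(-16, Mul(Rational(-11, 4), Pow(-9, -1))), -1)), 39024) = Add(Mul(2, Mul(Rational(-11, 4), Rational(-1, 9)), Pow(Add(-16, Mul(Rational(-11, 4), Rational(-1, 9))), -1)), 39024) = Add(Mul(2, Rational(11, 36), Pow(Add(-16, Rational(11, 36)), -1)), 39024) = Add(Mul(2, Rational(11, 36), Pow(Rational(-565, 36), -1)), 39024) = Add(Mul(2, Rational(11, 36), Rational(-36, 565)), 39024) = Add(Rational(-22, 565), 39024) = Rational(22048538, 565)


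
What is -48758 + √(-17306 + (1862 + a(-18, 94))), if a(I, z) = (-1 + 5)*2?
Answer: -48758 + 2*I*√3859 ≈ -48758.0 + 124.24*I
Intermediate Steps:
a(I, z) = 8 (a(I, z) = 4*2 = 8)
-48758 + √(-17306 + (1862 + a(-18, 94))) = -48758 + √(-17306 + (1862 + 8)) = -48758 + √(-17306 + 1870) = -48758 + √(-15436) = -48758 + 2*I*√3859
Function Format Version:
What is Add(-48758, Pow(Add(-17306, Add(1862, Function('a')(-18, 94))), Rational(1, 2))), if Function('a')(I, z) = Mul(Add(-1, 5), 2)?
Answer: Add(-48758, Mul(2, I, Pow(3859, Rational(1, 2)))) ≈ Add(-48758., Mul(124.24, I))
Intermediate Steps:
Function('a')(I, z) = 8 (Function('a')(I, z) = Mul(4, 2) = 8)
Add(-48758, Pow(Add(-17306, Add(1862, Function('a')(-18, 94))), Rational(1, 2))) = Add(-48758, Pow(Add(-17306, Add(1862, 8)), Rational(1, 2))) = Add(-48758, Pow(Add(-17306, 1870), Rational(1, 2))) = Add(-48758, Pow(-15436, Rational(1, 2))) = Add(-48758, Mul(2, I, Pow(3859, Rational(1, 2))))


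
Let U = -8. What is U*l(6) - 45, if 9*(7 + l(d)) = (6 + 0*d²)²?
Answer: -21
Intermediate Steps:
l(d) = -3 (l(d) = -7 + (6 + 0*d²)²/9 = -7 + (6 + 0)²/9 = -7 + (⅑)*6² = -7 + (⅑)*36 = -7 + 4 = -3)
U*l(6) - 45 = -8*(-3) - 45 = 24 - 45 = -21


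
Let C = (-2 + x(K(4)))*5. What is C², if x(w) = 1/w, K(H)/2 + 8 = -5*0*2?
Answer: 27225/256 ≈ 106.35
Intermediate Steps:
K(H) = -16 (K(H) = -16 + 2*(-5*0*2) = -16 + 2*(0*2) = -16 + 2*0 = -16 + 0 = -16)
x(w) = 1/w
C = -165/16 (C = (-2 + 1/(-16))*5 = (-2 - 1/16)*5 = -33/16*5 = -165/16 ≈ -10.313)
C² = (-165/16)² = 27225/256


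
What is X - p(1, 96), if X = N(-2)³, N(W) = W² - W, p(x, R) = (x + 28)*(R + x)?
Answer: -2597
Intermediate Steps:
p(x, R) = (28 + x)*(R + x)
X = 216 (X = (-2*(-1 - 2))³ = (-2*(-3))³ = 6³ = 216)
X - p(1, 96) = 216 - (1² + 28*96 + 28*1 + 96*1) = 216 - (1 + 2688 + 28 + 96) = 216 - 1*2813 = 216 - 2813 = -2597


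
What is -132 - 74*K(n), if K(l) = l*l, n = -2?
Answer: -428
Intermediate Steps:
K(l) = l**2
-132 - 74*K(n) = -132 - 74*(-2)**2 = -132 - 74*4 = -132 - 296 = -428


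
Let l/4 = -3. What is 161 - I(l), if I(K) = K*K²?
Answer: 1889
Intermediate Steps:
l = -12 (l = 4*(-3) = -12)
I(K) = K³
161 - I(l) = 161 - 1*(-12)³ = 161 - 1*(-1728) = 161 + 1728 = 1889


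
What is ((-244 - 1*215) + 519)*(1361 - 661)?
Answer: 42000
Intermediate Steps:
((-244 - 1*215) + 519)*(1361 - 661) = ((-244 - 215) + 519)*700 = (-459 + 519)*700 = 60*700 = 42000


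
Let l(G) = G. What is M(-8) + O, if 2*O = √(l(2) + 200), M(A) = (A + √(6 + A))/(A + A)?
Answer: ½ + √202/2 - I*√2/16 ≈ 7.6063 - 0.088388*I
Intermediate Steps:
M(A) = (A + √(6 + A))/(2*A) (M(A) = (A + √(6 + A))/((2*A)) = (A + √(6 + A))*(1/(2*A)) = (A + √(6 + A))/(2*A))
O = √202/2 (O = √(2 + 200)/2 = √202/2 ≈ 7.1063)
M(-8) + O = (½)*(-8 + √(6 - 8))/(-8) + √202/2 = (½)*(-⅛)*(-8 + √(-2)) + √202/2 = (½)*(-⅛)*(-8 + I*√2) + √202/2 = (½ - I*√2/16) + √202/2 = ½ + √202/2 - I*√2/16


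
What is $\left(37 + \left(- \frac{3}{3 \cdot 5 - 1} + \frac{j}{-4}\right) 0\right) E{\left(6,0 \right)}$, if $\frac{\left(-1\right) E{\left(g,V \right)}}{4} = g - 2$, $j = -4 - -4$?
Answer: $-592$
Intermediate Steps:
$j = 0$ ($j = -4 + 4 = 0$)
$E{\left(g,V \right)} = 8 - 4 g$ ($E{\left(g,V \right)} = - 4 \left(g - 2\right) = - 4 \left(-2 + g\right) = 8 - 4 g$)
$\left(37 + \left(- \frac{3}{3 \cdot 5 - 1} + \frac{j}{-4}\right) 0\right) E{\left(6,0 \right)} = \left(37 + \left(- \frac{3}{3 \cdot 5 - 1} + \frac{0}{-4}\right) 0\right) \left(8 - 24\right) = \left(37 + \left(- \frac{3}{15 - 1} + 0 \left(- \frac{1}{4}\right)\right) 0\right) \left(8 - 24\right) = \left(37 + \left(- \frac{3}{14} + 0\right) 0\right) \left(-16\right) = \left(37 - 0\right) \left(-16\right) = \left(37 + 0\right) \left(-16\right) = 37 \left(-16\right) = -592$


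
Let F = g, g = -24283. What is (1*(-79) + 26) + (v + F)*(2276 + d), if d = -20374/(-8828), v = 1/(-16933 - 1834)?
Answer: -2291460403579238/41418769 ≈ -5.5324e+7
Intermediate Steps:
v = -1/18767 (v = 1/(-18767) = -1/18767 ≈ -5.3285e-5)
F = -24283
d = 10187/4414 (d = -20374*(-1/8828) = 10187/4414 ≈ 2.3079)
(1*(-79) + 26) + (v + F)*(2276 + d) = (1*(-79) + 26) + (-1/18767 - 24283)*(2276 + 10187/4414) = (-79 + 26) - 455719062/18767*10056451/4414 = -53 - 2291458208384481/41418769 = -2291460403579238/41418769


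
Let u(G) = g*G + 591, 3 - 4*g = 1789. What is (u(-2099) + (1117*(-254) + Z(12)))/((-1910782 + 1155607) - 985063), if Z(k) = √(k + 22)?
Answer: -1308153/3480476 - √34/1740238 ≈ -0.37586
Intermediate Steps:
g = -893/2 (g = ¾ - ¼*1789 = ¾ - 1789/4 = -893/2 ≈ -446.50)
u(G) = 591 - 893*G/2 (u(G) = -893*G/2 + 591 = 591 - 893*G/2)
Z(k) = √(22 + k)
(u(-2099) + (1117*(-254) + Z(12)))/((-1910782 + 1155607) - 985063) = ((591 - 893/2*(-2099)) + (1117*(-254) + √(22 + 12)))/((-1910782 + 1155607) - 985063) = ((591 + 1874407/2) + (-283718 + √34))/(-755175 - 985063) = (1875589/2 + (-283718 + √34))/(-1740238) = (1308153/2 + √34)*(-1/1740238) = -1308153/3480476 - √34/1740238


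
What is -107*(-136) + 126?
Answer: 14678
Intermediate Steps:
-107*(-136) + 126 = 14552 + 126 = 14678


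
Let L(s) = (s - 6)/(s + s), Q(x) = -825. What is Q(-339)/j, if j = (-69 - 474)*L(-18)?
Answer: 825/362 ≈ 2.2790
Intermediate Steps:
L(s) = (-6 + s)/(2*s) (L(s) = (-6 + s)/((2*s)) = (-6 + s)*(1/(2*s)) = (-6 + s)/(2*s))
j = -362 (j = (-69 - 474)*((½)*(-6 - 18)/(-18)) = -543*(-1)*(-24)/(2*18) = -543*⅔ = -362)
Q(-339)/j = -825/(-362) = -825*(-1/362) = 825/362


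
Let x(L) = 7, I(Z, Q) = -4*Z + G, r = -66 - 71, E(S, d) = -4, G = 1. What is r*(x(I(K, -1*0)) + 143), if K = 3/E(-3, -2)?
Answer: -20550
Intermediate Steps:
r = -137
K = -¾ (K = 3/(-4) = 3*(-¼) = -¾ ≈ -0.75000)
I(Z, Q) = 1 - 4*Z (I(Z, Q) = -4*Z + 1 = 1 - 4*Z)
r*(x(I(K, -1*0)) + 143) = -137*(7 + 143) = -137*150 = -20550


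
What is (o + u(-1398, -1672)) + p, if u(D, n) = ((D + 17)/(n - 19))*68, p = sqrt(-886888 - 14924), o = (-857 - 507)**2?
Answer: 3146192644/1691 + 2*I*sqrt(225453) ≈ 1.8606e+6 + 949.64*I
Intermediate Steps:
o = 1860496 (o = (-1364)**2 = 1860496)
p = 2*I*sqrt(225453) (p = sqrt(-901812) = 2*I*sqrt(225453) ≈ 949.64*I)
u(D, n) = 68*(17 + D)/(-19 + n) (u(D, n) = ((17 + D)/(-19 + n))*68 = 68*(17 + D)/(-19 + n))
(o + u(-1398, -1672)) + p = (1860496 + 68*(17 - 1398)/(-19 - 1672)) + 2*I*sqrt(225453) = (1860496 + 68*(-1381)/(-1691)) + 2*I*sqrt(225453) = (1860496 + 68*(-1/1691)*(-1381)) + 2*I*sqrt(225453) = (1860496 + 93908/1691) + 2*I*sqrt(225453) = 3146192644/1691 + 2*I*sqrt(225453)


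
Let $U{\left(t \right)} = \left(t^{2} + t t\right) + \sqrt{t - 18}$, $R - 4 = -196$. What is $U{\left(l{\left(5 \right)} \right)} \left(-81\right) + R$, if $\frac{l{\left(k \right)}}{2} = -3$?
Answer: $-6024 - 162 i \sqrt{6} \approx -6024.0 - 396.82 i$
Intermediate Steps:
$R = -192$ ($R = 4 - 196 = -192$)
$l{\left(k \right)} = -6$ ($l{\left(k \right)} = 2 \left(-3\right) = -6$)
$U{\left(t \right)} = \sqrt{-18 + t} + 2 t^{2}$ ($U{\left(t \right)} = \left(t^{2} + t^{2}\right) + \sqrt{-18 + t} = 2 t^{2} + \sqrt{-18 + t} = \sqrt{-18 + t} + 2 t^{2}$)
$U{\left(l{\left(5 \right)} \right)} \left(-81\right) + R = \left(\sqrt{-18 - 6} + 2 \left(-6\right)^{2}\right) \left(-81\right) - 192 = \left(\sqrt{-24} + 2 \cdot 36\right) \left(-81\right) - 192 = \left(2 i \sqrt{6} + 72\right) \left(-81\right) - 192 = \left(72 + 2 i \sqrt{6}\right) \left(-81\right) - 192 = \left(-5832 - 162 i \sqrt{6}\right) - 192 = -6024 - 162 i \sqrt{6}$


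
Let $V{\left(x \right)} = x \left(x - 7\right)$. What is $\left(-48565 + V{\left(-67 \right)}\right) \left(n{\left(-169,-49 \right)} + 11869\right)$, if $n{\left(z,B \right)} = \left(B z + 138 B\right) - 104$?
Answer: $-579275388$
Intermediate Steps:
$n{\left(z,B \right)} = -104 + 138 B + B z$ ($n{\left(z,B \right)} = \left(138 B + B z\right) - 104 = -104 + 138 B + B z$)
$V{\left(x \right)} = x \left(-7 + x\right)$
$\left(-48565 + V{\left(-67 \right)}\right) \left(n{\left(-169,-49 \right)} + 11869\right) = \left(-48565 - 67 \left(-7 - 67\right)\right) \left(\left(-104 + 138 \left(-49\right) - -8281\right) + 11869\right) = \left(-48565 - -4958\right) \left(\left(-104 - 6762 + 8281\right) + 11869\right) = \left(-48565 + 4958\right) \left(1415 + 11869\right) = \left(-43607\right) 13284 = -579275388$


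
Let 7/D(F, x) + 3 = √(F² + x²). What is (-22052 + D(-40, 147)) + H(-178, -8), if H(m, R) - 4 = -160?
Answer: -515225579/23200 + 7*√23209/23200 ≈ -22208.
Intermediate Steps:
D(F, x) = 7/(-3 + √(F² + x²))
H(m, R) = -156 (H(m, R) = 4 - 160 = -156)
(-22052 + D(-40, 147)) + H(-178, -8) = (-22052 + 7/(-3 + √((-40)² + 147²))) - 156 = (-22052 + 7/(-3 + √(1600 + 21609))) - 156 = (-22052 + 7/(-3 + √23209)) - 156 = -22208 + 7/(-3 + √23209)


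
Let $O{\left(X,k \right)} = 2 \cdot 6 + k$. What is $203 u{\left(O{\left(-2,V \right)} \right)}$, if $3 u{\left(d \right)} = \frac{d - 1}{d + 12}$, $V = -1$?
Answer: $\frac{2030}{69} \approx 29.42$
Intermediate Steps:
$O{\left(X,k \right)} = 12 + k$
$u{\left(d \right)} = \frac{-1 + d}{3 \left(12 + d\right)}$ ($u{\left(d \right)} = \frac{\left(d - 1\right) \frac{1}{d + 12}}{3} = \frac{\left(-1 + d\right) \frac{1}{12 + d}}{3} = \frac{\frac{1}{12 + d} \left(-1 + d\right)}{3} = \frac{-1 + d}{3 \left(12 + d\right)}$)
$203 u{\left(O{\left(-2,V \right)} \right)} = 203 \frac{-1 + \left(12 - 1\right)}{3 \left(12 + \left(12 - 1\right)\right)} = 203 \frac{-1 + 11}{3 \left(12 + 11\right)} = 203 \cdot \frac{1}{3} \cdot \frac{1}{23} \cdot 10 = 203 \cdot \frac{10}{69} = \frac{2030}{69}$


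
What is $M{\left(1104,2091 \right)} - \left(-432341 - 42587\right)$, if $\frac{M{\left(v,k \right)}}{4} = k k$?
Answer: $17964052$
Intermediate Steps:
$M{\left(v,k \right)} = 4 k^{2}$ ($M{\left(v,k \right)} = 4 k k = 4 k^{2}$)
$M{\left(1104,2091 \right)} - \left(-432341 - 42587\right) = 4 \cdot 2091^{2} - \left(-432341 - 42587\right) = 4 \cdot 4372281 - \left(-432341 - 42587\right) = 17489124 - -474928 = 17489124 + 474928 = 17964052$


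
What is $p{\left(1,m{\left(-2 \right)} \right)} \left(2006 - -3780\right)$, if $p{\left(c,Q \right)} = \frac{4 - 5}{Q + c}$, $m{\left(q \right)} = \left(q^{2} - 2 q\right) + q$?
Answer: $- \frac{5786}{7} \approx -826.57$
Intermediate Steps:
$m{\left(q \right)} = q^{2} - q$
$p{\left(c,Q \right)} = - \frac{1}{Q + c}$
$p{\left(1,m{\left(-2 \right)} \right)} \left(2006 - -3780\right) = - \frac{1}{- 2 \left(-1 - 2\right) + 1} \left(2006 - -3780\right) = - \frac{1}{\left(-2\right) \left(-3\right) + 1} \left(2006 + 3780\right) = - \frac{1}{6 + 1} \cdot 5786 = - \frac{1}{7} \cdot 5786 = \left(-1\right) \frac{1}{7} \cdot 5786 = \left(- \frac{1}{7}\right) 5786 = - \frac{5786}{7}$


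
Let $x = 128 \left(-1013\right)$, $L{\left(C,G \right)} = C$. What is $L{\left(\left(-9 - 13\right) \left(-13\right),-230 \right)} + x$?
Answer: $-129378$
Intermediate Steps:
$x = -129664$
$L{\left(\left(-9 - 13\right) \left(-13\right),-230 \right)} + x = \left(-9 - 13\right) \left(-13\right) - 129664 = \left(-22\right) \left(-13\right) - 129664 = 286 - 129664 = -129378$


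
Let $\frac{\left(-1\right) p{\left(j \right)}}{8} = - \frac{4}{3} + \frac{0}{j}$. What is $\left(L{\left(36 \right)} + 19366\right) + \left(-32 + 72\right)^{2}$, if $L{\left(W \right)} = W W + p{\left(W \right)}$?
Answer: $\frac{66818}{3} \approx 22273.0$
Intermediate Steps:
$p{\left(j \right)} = \frac{32}{3}$ ($p{\left(j \right)} = - 8 \left(- \frac{4}{3} + \frac{0}{j}\right) = - 8 \left(\left(-4\right) \frac{1}{3} + 0\right) = - 8 \left(- \frac{4}{3} + 0\right) = \left(-8\right) \left(- \frac{4}{3}\right) = \frac{32}{3}$)
$L{\left(W \right)} = \frac{32}{3} + W^{2}$ ($L{\left(W \right)} = W W + \frac{32}{3} = W^{2} + \frac{32}{3} = \frac{32}{3} + W^{2}$)
$\left(L{\left(36 \right)} + 19366\right) + \left(-32 + 72\right)^{2} = \left(\left(\frac{32}{3} + 36^{2}\right) + 19366\right) + \left(-32 + 72\right)^{2} = \left(\left(\frac{32}{3} + 1296\right) + 19366\right) + 40^{2} = \left(\frac{3920}{3} + 19366\right) + 1600 = \frac{62018}{3} + 1600 = \frac{66818}{3}$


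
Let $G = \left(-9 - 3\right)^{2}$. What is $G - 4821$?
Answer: $-4677$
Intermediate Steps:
$G = 144$ ($G = \left(-12\right)^{2} = 144$)
$G - 4821 = 144 - 4821 = -4677$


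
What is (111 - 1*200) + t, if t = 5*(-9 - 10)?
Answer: -184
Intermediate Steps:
t = -95 (t = 5*(-19) = -95)
(111 - 1*200) + t = (111 - 1*200) - 95 = (111 - 200) - 95 = -89 - 95 = -184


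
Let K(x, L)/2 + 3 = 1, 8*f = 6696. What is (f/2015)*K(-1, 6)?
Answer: -108/65 ≈ -1.6615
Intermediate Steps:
f = 837 (f = (1/8)*6696 = 837)
K(x, L) = -4 (K(x, L) = -6 + 2*1 = -6 + 2 = -4)
(f/2015)*K(-1, 6) = (837/2015)*(-4) = (837*(1/2015))*(-4) = (27/65)*(-4) = -108/65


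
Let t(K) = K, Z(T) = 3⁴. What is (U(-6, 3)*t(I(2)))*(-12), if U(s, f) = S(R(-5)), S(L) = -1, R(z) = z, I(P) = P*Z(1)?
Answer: 1944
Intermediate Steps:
Z(T) = 81
I(P) = 81*P (I(P) = P*81 = 81*P)
U(s, f) = -1
(U(-6, 3)*t(I(2)))*(-12) = -81*2*(-12) = -1*162*(-12) = -162*(-12) = 1944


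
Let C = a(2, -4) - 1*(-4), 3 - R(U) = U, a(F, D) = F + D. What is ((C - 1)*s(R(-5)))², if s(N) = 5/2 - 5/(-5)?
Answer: 49/4 ≈ 12.250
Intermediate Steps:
a(F, D) = D + F
R(U) = 3 - U
C = 2 (C = (-4 + 2) - 1*(-4) = -2 + 4 = 2)
s(N) = 7/2 (s(N) = 5*(½) - 5*(-⅕) = 5/2 + 1 = 7/2)
((C - 1)*s(R(-5)))² = ((2 - 1)*(7/2))² = (1*(7/2))² = (7/2)² = 49/4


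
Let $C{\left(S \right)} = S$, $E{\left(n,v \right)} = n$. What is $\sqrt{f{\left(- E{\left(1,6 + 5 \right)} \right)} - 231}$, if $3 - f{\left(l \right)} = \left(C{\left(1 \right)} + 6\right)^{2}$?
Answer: $i \sqrt{277} \approx 16.643 i$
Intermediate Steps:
$f{\left(l \right)} = -46$ ($f{\left(l \right)} = 3 - \left(1 + 6\right)^{2} = 3 - 7^{2} = 3 - 49 = -46$)
$\sqrt{f{\left(- E{\left(1,6 + 5 \right)} \right)} - 231} = \sqrt{-46 - 231} = \sqrt{-277} = i \sqrt{277}$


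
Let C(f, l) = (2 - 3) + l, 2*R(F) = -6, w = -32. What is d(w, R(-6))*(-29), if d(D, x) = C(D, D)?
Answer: 957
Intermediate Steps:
R(F) = -3 (R(F) = (½)*(-6) = -3)
C(f, l) = -1 + l
d(D, x) = -1 + D
d(w, R(-6))*(-29) = (-1 - 32)*(-29) = -33*(-29) = 957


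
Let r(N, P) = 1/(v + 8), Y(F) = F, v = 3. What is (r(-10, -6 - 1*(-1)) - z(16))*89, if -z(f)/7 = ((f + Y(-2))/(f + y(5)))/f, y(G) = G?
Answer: 8989/264 ≈ 34.049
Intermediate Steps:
r(N, P) = 1/11 (r(N, P) = 1/(3 + 8) = 1/11)
z(f) = -7*(-2 + f)/(f*(5 + f)) (z(f) = -7*(f - 2)/(f + 5)/f = -7*(-2 + f)/(5 + f)/f = -7*(-2 + f)/(f*(5 + f)))
(r(-10, -6 - 1*(-1)) - z(16))*89 = (1/11 - 7*(2 - 1*16)/(16*(5 + 16)))*89 = (1/11 - 7*(2 - 16)/(16*21))*89 = (1/11 - 7*(-14)/(16*21))*89 = (1/11 - 1*(-7/24))*89 = (1/11 + 7/24)*89 = (101/264)*89 = 8989/264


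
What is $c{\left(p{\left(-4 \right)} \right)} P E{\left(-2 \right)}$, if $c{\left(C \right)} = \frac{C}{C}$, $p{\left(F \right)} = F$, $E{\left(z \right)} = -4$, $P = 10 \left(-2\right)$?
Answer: $80$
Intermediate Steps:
$P = -20$
$c{\left(C \right)} = 1$
$c{\left(p{\left(-4 \right)} \right)} P E{\left(-2 \right)} = 1 \left(-20\right) \left(-4\right) = \left(-20\right) \left(-4\right) = 80$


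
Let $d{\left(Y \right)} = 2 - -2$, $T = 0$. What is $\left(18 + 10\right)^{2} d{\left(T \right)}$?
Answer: $3136$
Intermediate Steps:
$d{\left(Y \right)} = 4$ ($d{\left(Y \right)} = 2 + 2 = 4$)
$\left(18 + 10\right)^{2} d{\left(T \right)} = \left(18 + 10\right)^{2} \cdot 4 = 28^{2} \cdot 4 = 784 \cdot 4 = 3136$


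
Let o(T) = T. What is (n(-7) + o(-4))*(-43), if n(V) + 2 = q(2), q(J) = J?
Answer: 172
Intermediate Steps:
n(V) = 0 (n(V) = -2 + 2 = 0)
(n(-7) + o(-4))*(-43) = (0 - 4)*(-43) = -4*(-43) = 172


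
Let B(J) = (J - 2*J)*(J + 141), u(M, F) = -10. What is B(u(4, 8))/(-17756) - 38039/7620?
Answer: -171350671/33825180 ≈ -5.0658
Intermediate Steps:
B(J) = -J*(141 + J) (B(J) = (-J)*(141 + J) = -J*(141 + J))
B(u(4, 8))/(-17756) - 38039/7620 = -1*(-10)*(141 - 10)/(-17756) - 38039/7620 = -1*(-10)*131*(-1/17756) - 38039*1/7620 = 1310*(-1/17756) - 38039/7620 = -655/8878 - 38039/7620 = -171350671/33825180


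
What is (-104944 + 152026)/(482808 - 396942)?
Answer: 7847/14311 ≈ 0.54832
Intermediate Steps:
(-104944 + 152026)/(482808 - 396942) = 47082/85866 = 47082*(1/85866) = 7847/14311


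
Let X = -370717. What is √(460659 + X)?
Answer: √89942 ≈ 299.90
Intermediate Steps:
√(460659 + X) = √(460659 - 370717) = √89942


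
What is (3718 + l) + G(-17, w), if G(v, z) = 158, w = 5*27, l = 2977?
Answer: 6853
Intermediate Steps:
w = 135
(3718 + l) + G(-17, w) = (3718 + 2977) + 158 = 6695 + 158 = 6853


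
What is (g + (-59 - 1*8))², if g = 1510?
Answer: 2082249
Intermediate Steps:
(g + (-59 - 1*8))² = (1510 + (-59 - 1*8))² = (1510 + (-59 - 8))² = (1510 - 67)² = 1443² = 2082249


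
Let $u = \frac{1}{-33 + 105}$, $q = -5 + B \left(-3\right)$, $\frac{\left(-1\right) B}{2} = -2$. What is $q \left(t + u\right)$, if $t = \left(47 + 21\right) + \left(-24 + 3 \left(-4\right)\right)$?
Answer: $- \frac{39185}{72} \approx -544.24$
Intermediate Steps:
$B = 4$ ($B = \left(-2\right) \left(-2\right) = 4$)
$q = -17$ ($q = -5 + 4 \left(-3\right) = -5 - 12 = -17$)
$u = \frac{1}{72} \approx 0.013889$
$t = 32$ ($t = 68 - 36 = 32$)
$q \left(t + u\right) = - 17 \left(32 + \frac{1}{72}\right) = \left(-17\right) \frac{2305}{72} = - \frac{39185}{72}$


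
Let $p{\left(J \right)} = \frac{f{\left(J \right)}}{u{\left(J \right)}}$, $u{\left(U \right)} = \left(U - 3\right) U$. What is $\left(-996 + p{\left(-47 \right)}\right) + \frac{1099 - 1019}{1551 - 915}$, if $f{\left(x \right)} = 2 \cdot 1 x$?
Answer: $- \frac{3958759}{3975} \approx -995.91$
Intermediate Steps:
$f{\left(x \right)} = 2 x$
$u{\left(U \right)} = U \left(-3 + U\right)$ ($u{\left(U \right)} = \left(-3 + U\right) U = U \left(-3 + U\right)$)
$p{\left(J \right)} = \frac{2}{-3 + J}$ ($p{\left(J \right)} = \frac{2 J}{J \left(-3 + J\right)} = 2 J \frac{1}{J \left(-3 + J\right)} = \frac{2}{-3 + J}$)
$\left(-996 + p{\left(-47 \right)}\right) + \frac{1099 - 1019}{1551 - 915} = \left(-996 + \frac{2}{-3 - 47}\right) + \frac{1099 - 1019}{1551 - 915} = \left(-996 + \frac{2}{-50}\right) + \frac{80}{636} = \left(-996 + 2 \left(- \frac{1}{50}\right)\right) + 80 \cdot \frac{1}{636} = \left(-996 - \frac{1}{25}\right) + \frac{20}{159} = - \frac{24901}{25} + \frac{20}{159} = - \frac{3958759}{3975}$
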